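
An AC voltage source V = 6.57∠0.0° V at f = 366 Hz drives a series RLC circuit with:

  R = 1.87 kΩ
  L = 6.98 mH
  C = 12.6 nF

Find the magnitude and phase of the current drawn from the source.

Step 1 — Angular frequency: ω = 2π·f = 2π·366 = 2300 rad/s.
Step 2 — Component impedances:
  R: Z = R = 1870 Ω
  L: Z = jωL = j·2300·0.00698 = 0 + j16.05 Ω
  C: Z = 1/(jωC) = -j/(ω·C) = 0 - j3.451e+04 Ω
Step 3 — Series combination: Z_total = R + L + C = 1870 - j3.45e+04 Ω = 3.455e+04∠-86.9° Ω.
Step 4 — Source phasor: V = 6.57∠0.0° V = 6.57 V.
Step 5 — Ohm's law: I = V / Z_total = (6.57) / (1870 - j3.45e+04) = 1.029e-05 + j0.0001899 A.
Step 6 — Convert to polar: |I| = 0.0001902 A, ∠I = 86.9°.

I = 0.0001902∠86.9° A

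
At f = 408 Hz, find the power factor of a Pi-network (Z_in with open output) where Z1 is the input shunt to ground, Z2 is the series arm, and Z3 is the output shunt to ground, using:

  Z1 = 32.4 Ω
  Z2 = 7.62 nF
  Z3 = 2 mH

Step 1 — Angular frequency: ω = 2π·f = 2π·408 = 2564 rad/s.
Step 2 — Component impedances:
  Z1: Z = R = 32.4 Ω
  Z2: Z = 1/(jωC) = -j/(ω·C) = 0 - j5.119e+04 Ω
  Z3: Z = jωL = j·2564·0.002 = 0 + j5.127 Ω
Step 3 — With open output, the series arm Z2 and the output shunt Z3 appear in series to ground: Z2 + Z3 = 0 - j5.119e+04 Ω.
Step 4 — Parallel with input shunt Z1: Z_in = Z1 || (Z2 + Z3) = 32.4 - j0.02051 Ω = 32.4∠-0.0° Ω.
Step 5 — Power factor: PF = cos(φ) = Re(Z)/|Z| = 32.4/32.4 = 1.
Step 6 — Type: Im(Z) = -0.02051 ⇒ leading (phase φ = -0.0°).

PF = 1 (leading, φ = -0.0°)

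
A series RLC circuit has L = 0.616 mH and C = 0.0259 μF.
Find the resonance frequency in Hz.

Step 1 — Resonance condition Im(Z)=0 gives ω₀ = 1/√(LC).
Step 2 — ω₀ = 1/√(0.000616·2.59e-08) = 2.504e+05 rad/s.
Step 3 — f₀ = ω₀/(2π) = 3.985e+04 Hz.

f₀ = 3.985e+04 Hz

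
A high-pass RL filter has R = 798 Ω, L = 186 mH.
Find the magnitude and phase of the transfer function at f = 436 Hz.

Step 1 — Angular frequency: ω = 2π·436 = 2739 rad/s.
Step 2 — Transfer function: H(jω) = jωL/(R + jωL).
Step 3 — Numerator jωL = j·509.5; denominator R + jωL = 798 + j509.5.
Step 4 — H = 0.2896 + j0.4536.
Step 5 — Magnitude: |H| = 0.5382 (-5.4 dB); phase: φ = 57.4°.

|H| = 0.5382 (-5.4 dB), φ = 57.4°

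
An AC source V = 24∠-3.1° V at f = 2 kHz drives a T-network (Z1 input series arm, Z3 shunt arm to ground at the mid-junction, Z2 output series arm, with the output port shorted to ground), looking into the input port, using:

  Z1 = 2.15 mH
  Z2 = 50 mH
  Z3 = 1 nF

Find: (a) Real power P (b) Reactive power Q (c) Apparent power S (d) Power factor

Step 1 — Angular frequency: ω = 2π·f = 2π·2000 = 1.257e+04 rad/s.
Step 2 — Component impedances:
  Z1: Z = jωL = j·1.257e+04·0.00215 = 0 + j27.02 Ω
  Z2: Z = jωL = j·1.257e+04·0.05 = 0 + j628.3 Ω
  Z3: Z = 1/(jωC) = -j/(ω·C) = 0 - j7.958e+04 Ω
Step 3 — With the output port shorted to ground, the output series arm Z2 runs from the junction to ground; the shunt arm Z3 also runs from the junction to ground. They appear in parallel: Z3 || Z2 = 0 + j633.3 Ω.
Step 4 — Series with input arm Z1: Z_in = Z1 + (Z3 || Z2) = 0 + j660.3 Ω = 660.3∠90.0° Ω.
Step 5 — Source phasor: V = 24∠-3.1° V = 23.96 - j1.298 V.
Step 6 — Current: I = V / Z = -0.001965 - j0.03629 A = 0.03635∠-93.1° A.
Step 7 — Complex power: S = V·I* = 0 + j0.8723 VA.
Step 8 — Real power: P = Re(S) = 0 W.
Step 9 — Reactive power: Q = Im(S) = 0.8723 VAR.
Step 10 — Apparent power: |S| = 0.8723 VA.
Step 11 — Power factor: PF = P/|S| = 0 (lagging).

(a) P = 0 W  (b) Q = 0.8723 VAR  (c) S = 0.8723 VA  (d) PF = 0 (lagging)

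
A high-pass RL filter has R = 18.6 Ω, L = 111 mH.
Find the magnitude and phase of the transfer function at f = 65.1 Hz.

Step 1 — Angular frequency: ω = 2π·65.1 = 409 rad/s.
Step 2 — Transfer function: H(jω) = jωL/(R + jωL).
Step 3 — Numerator jωL = j·45.4; denominator R + jωL = 18.6 + j45.4.
Step 4 — H = 0.8563 + j0.3508.
Step 5 — Magnitude: |H| = 0.9254 (-0.7 dB); phase: φ = 22.3°.

|H| = 0.9254 (-0.7 dB), φ = 22.3°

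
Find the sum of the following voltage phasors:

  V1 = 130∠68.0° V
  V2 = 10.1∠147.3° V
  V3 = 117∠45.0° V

Step 1 — Convert each phasor to rectangular form:
  V1 = 130·(cos(68.0°) + j·sin(68.0°)) = 48.7 + j120.5 V
  V2 = 10.1·(cos(147.3°) + j·sin(147.3°)) = -8.499 + j5.456 V
  V3 = 117·(cos(45.0°) + j·sin(45.0°)) = 82.73 + j82.73 V
Step 2 — Sum components: V_total = 122.9 + j208.7 V.
Step 3 — Convert to polar: |V_total| = 242.2 V, ∠V_total = 59.5°.

V_total = 242.2∠59.5° V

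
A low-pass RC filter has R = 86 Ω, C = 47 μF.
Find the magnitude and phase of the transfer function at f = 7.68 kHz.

Step 1 — Angular frequency: ω = 2π·7680 = 4.825e+04 rad/s.
Step 2 — Transfer function: H(jω) = 1/(1 + jωRC).
Step 3 — Denominator: 1 + jωRC = 1 + j·4.825e+04·86·4.7e-05 = 1 + j195.
Step 4 — H = 2.629e-05 - j0.005127.
Step 5 — Magnitude: |H| = 0.005127 (-45.8 dB); phase: φ = -89.7°.

|H| = 0.005127 (-45.8 dB), φ = -89.7°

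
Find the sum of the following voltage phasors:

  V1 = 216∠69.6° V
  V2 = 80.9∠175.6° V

Step 1 — Convert each phasor to rectangular form:
  V1 = 216·(cos(69.6°) + j·sin(69.6°)) = 75.29 + j202.5 V
  V2 = 80.9·(cos(175.6°) + j·sin(175.6°)) = -80.66 + j6.207 V
Step 2 — Sum components: V_total = -5.37 + j208.7 V.
Step 3 — Convert to polar: |V_total| = 208.7 V, ∠V_total = 91.5°.

V_total = 208.7∠91.5° V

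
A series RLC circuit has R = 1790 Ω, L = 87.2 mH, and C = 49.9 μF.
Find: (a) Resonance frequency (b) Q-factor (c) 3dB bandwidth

Step 1 — Resonance condition Im(Z)=0 gives ω₀ = 1/√(LC).
Step 2 — ω₀ = 1/√(0.0872·4.99e-05) = 479.4 rad/s.
Step 3 — f₀ = ω₀/(2π) = 76.3 Hz.
Step 4 — Series Q: Q = ω₀L/R = 479.4·0.0872/1790 = 0.02335.
Step 5 — 3dB bandwidth: Δω = ω₀/Q = 2.053e+04 rad/s; BW = Δω/(2π) = 3267 Hz.

(a) f₀ = 76.3 Hz  (b) Q = 0.02335  (c) BW = 3267 Hz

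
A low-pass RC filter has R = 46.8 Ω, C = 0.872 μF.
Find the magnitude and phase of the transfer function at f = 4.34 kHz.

Step 1 — Angular frequency: ω = 2π·4340 = 2.727e+04 rad/s.
Step 2 — Transfer function: H(jω) = 1/(1 + jωRC).
Step 3 — Denominator: 1 + jωRC = 1 + j·2.727e+04·46.8·8.72e-07 = 1 + j1.113.
Step 4 — H = 0.4467 - j0.4972.
Step 5 — Magnitude: |H| = 0.6684 (-3.5 dB); phase: φ = -48.1°.

|H| = 0.6684 (-3.5 dB), φ = -48.1°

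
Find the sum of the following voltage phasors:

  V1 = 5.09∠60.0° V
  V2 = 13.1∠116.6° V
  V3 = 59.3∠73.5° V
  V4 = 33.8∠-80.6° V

Step 1 — Convert each phasor to rectangular form:
  V1 = 5.09·(cos(60.0°) + j·sin(60.0°)) = 2.545 + j4.408 V
  V2 = 13.1·(cos(116.6°) + j·sin(116.6°)) = -5.866 + j11.71 V
  V3 = 59.3·(cos(73.5°) + j·sin(73.5°)) = 16.84 + j56.86 V
  V4 = 33.8·(cos(-80.6°) + j·sin(-80.6°)) = 5.52 - j33.35 V
Step 2 — Sum components: V_total = 19.04 + j39.63 V.
Step 3 — Convert to polar: |V_total| = 43.97 V, ∠V_total = 64.3°.

V_total = 43.97∠64.3° V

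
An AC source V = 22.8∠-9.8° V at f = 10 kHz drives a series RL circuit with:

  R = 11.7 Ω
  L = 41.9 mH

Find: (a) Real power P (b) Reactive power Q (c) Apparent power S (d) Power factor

Step 1 — Angular frequency: ω = 2π·f = 2π·1e+04 = 6.283e+04 rad/s.
Step 2 — Component impedances:
  R: Z = R = 11.7 Ω
  L: Z = jωL = j·6.283e+04·0.0419 = 0 + j2633 Ω
Step 3 — Series combination: Z_total = R + L = 11.7 + j2633 Ω = 2633∠89.7° Ω.
Step 4 — Source phasor: V = 22.8∠-9.8° V = 22.47 - j3.881 V.
Step 5 — Current: I = V / Z = -0.001436 - j0.00854 A = 0.00866∠-99.5° A.
Step 6 — Complex power: S = V·I* = 0.0008775 + j0.1975 VA.
Step 7 — Real power: P = Re(S) = 0.0008775 W.
Step 8 — Reactive power: Q = Im(S) = 0.1975 VAR.
Step 9 — Apparent power: |S| = 0.1975 VA.
Step 10 — Power factor: PF = P/|S| = 0.004444 (lagging).

(a) P = 0.0008775 W  (b) Q = 0.1975 VAR  (c) S = 0.1975 VA  (d) PF = 0.004444 (lagging)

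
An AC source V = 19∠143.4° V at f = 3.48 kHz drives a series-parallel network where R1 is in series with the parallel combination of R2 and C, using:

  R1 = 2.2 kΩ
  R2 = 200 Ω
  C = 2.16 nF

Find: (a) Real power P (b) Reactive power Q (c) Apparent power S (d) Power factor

Step 1 — Angular frequency: ω = 2π·f = 2π·3480 = 2.187e+04 rad/s.
Step 2 — Component impedances:
  R1: Z = R = 2200 Ω
  R2: Z = R = 200 Ω
  C: Z = 1/(jωC) = -j/(ω·C) = 0 - j2.117e+04 Ω
Step 3 — Parallel branch: R2 || C = 1/(1/R2 + 1/C) = 200 - j1.889 Ω.
Step 4 — Series with R1: Z_total = R1 + (R2 || C) = 2400 - j1.889 Ω = 2400∠-0.0° Ω.
Step 5 — Source phasor: V = 19∠143.4° V = -15.25 + j11.33 V.
Step 6 — Current: I = V / Z = -0.006359 + j0.004715 A = 0.007917∠143.4° A.
Step 7 — Complex power: S = V·I* = 0.1504 - j0.0001184 VA.
Step 8 — Real power: P = Re(S) = 0.1504 W.
Step 9 — Reactive power: Q = Im(S) = -0.0001184 VAR.
Step 10 — Apparent power: |S| = 0.1504 VA.
Step 11 — Power factor: PF = P/|S| = 1 (leading).

(a) P = 0.1504 W  (b) Q = -0.0001184 VAR  (c) S = 0.1504 VA  (d) PF = 1 (leading)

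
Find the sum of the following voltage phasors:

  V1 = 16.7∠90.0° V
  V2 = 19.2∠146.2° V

Step 1 — Convert each phasor to rectangular form:
  V1 = 16.7·(cos(90.0°) + j·sin(90.0°)) = 0 + j16.7 V
  V2 = 19.2·(cos(146.2°) + j·sin(146.2°)) = -15.95 + j10.68 V
Step 2 — Sum components: V_total = -15.95 + j27.38 V.
Step 3 — Convert to polar: |V_total| = 31.69 V, ∠V_total = 120.2°.

V_total = 31.69∠120.2° V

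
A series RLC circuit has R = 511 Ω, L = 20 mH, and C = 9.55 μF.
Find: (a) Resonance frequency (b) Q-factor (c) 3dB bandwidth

Step 1 — Resonance: ω₀ = 1/√(LC) = 1/√(0.02·9.55e-06) = 2288 rad/s.
Step 2 — f₀ = ω₀/(2π) = 364.2 Hz.
Step 3 — Series Q: Q = ω₀L/R = 2288·0.02/511 = 0.08956.
Step 4 — Bandwidth: Δω = ω₀/Q = 2.555e+04 rad/s; BW = Δω/(2π) = 4066 Hz.

(a) f₀ = 364.2 Hz  (b) Q = 0.08956  (c) BW = 4066 Hz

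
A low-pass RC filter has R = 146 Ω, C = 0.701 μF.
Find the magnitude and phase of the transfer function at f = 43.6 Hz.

Step 1 — Angular frequency: ω = 2π·43.6 = 273.9 rad/s.
Step 2 — Transfer function: H(jω) = 1/(1 + jωRC).
Step 3 — Denominator: 1 + jωRC = 1 + j·273.9·146·7.01e-07 = 1 + j0.02804.
Step 4 — H = 0.9992 - j0.02802.
Step 5 — Magnitude: |H| = 0.9996 (-0.0 dB); phase: φ = -1.6°.

|H| = 0.9996 (-0.0 dB), φ = -1.6°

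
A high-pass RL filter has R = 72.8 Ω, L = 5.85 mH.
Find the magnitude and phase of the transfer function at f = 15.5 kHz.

Step 1 — Angular frequency: ω = 2π·1.55e+04 = 9.739e+04 rad/s.
Step 2 — Transfer function: H(jω) = jωL/(R + jωL).
Step 3 — Numerator jωL = j·569.7; denominator R + jωL = 72.8 + j569.7.
Step 4 — H = 0.9839 + j0.1257.
Step 5 — Magnitude: |H| = 0.9919 (-0.1 dB); phase: φ = 7.3°.

|H| = 0.9919 (-0.1 dB), φ = 7.3°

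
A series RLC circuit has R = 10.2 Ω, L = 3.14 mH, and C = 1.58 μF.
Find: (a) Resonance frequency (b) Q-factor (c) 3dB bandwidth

Step 1 — Resonance: ω₀ = 1/√(LC) = 1/√(0.00314·1.58e-06) = 1.42e+04 rad/s.
Step 2 — f₀ = ω₀/(2π) = 2260 Hz.
Step 3 — Series Q: Q = ω₀L/R = 1.42e+04·0.00314/10.2 = 4.371.
Step 4 — Bandwidth: Δω = ω₀/Q = 3248 rad/s; BW = Δω/(2π) = 517 Hz.

(a) f₀ = 2260 Hz  (b) Q = 4.371  (c) BW = 517 Hz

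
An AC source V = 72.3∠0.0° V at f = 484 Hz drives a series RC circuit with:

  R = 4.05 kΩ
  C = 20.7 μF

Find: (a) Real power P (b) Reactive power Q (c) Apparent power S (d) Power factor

Step 1 — Angular frequency: ω = 2π·f = 2π·484 = 3041 rad/s.
Step 2 — Component impedances:
  R: Z = R = 4050 Ω
  C: Z = 1/(jωC) = -j/(ω·C) = 0 - j15.89 Ω
Step 3 — Series combination: Z_total = R + C = 4050 - j15.89 Ω = 4050∠-0.2° Ω.
Step 4 — Source phasor: V = 72.3∠0.0° V = 72.3 V.
Step 5 — Current: I = V / Z = 0.01785 + j7.002e-05 A = 0.01785∠0.2° A.
Step 6 — Complex power: S = V·I* = 1.291 - j0.005062 VA.
Step 7 — Real power: P = Re(S) = 1.291 W.
Step 8 — Reactive power: Q = Im(S) = -0.005062 VAR.
Step 9 — Apparent power: |S| = 1.291 VA.
Step 10 — Power factor: PF = P/|S| = 1 (leading).

(a) P = 1.291 W  (b) Q = -0.005062 VAR  (c) S = 1.291 VA  (d) PF = 1 (leading)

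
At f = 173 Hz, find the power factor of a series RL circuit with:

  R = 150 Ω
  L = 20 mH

Step 1 — Angular frequency: ω = 2π·f = 2π·173 = 1087 rad/s.
Step 2 — Component impedances:
  R: Z = R = 150 Ω
  L: Z = jωL = j·1087·0.02 = 0 + j21.74 Ω
Step 3 — Series combination: Z_total = R + L = 150 + j21.74 Ω = 151.6∠8.2° Ω.
Step 4 — Power factor: PF = cos(φ) = Re(Z)/|Z| = 150/151.567 = 0.9897.
Step 5 — Type: Im(Z) = 21.74 ⇒ lagging (phase φ = 8.2°).

PF = 0.9897 (lagging, φ = 8.2°)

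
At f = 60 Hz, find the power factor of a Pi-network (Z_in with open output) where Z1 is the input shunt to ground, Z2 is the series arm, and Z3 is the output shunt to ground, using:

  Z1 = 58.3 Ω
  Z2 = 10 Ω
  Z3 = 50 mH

Step 1 — Angular frequency: ω = 2π·f = 2π·60 = 377 rad/s.
Step 2 — Component impedances:
  Z1: Z = R = 58.3 Ω
  Z2: Z = R = 10 Ω
  Z3: Z = jωL = j·377·0.05 = 0 + j18.85 Ω
Step 3 — With open output, the series arm Z2 and the output shunt Z3 appear in series to ground: Z2 + Z3 = 10 + j18.85 Ω.
Step 4 — Parallel with input shunt Z1: Z_in = Z1 || (Z2 + Z3) = 12.06 + j12.76 Ω = 17.56∠46.6° Ω.
Step 5 — Power factor: PF = cos(φ) = Re(Z)/|Z| = 12.06/17.56 = 0.6868.
Step 6 — Type: Im(Z) = 12.76 ⇒ lagging (phase φ = 46.6°).

PF = 0.6868 (lagging, φ = 46.6°)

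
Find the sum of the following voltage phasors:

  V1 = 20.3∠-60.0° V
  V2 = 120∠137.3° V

Step 1 — Convert each phasor to rectangular form:
  V1 = 20.3·(cos(-60.0°) + j·sin(-60.0°)) = 10.15 - j17.58 V
  V2 = 120·(cos(137.3°) + j·sin(137.3°)) = -88.19 + j81.38 V
Step 2 — Sum components: V_total = -78.04 + j63.8 V.
Step 3 — Convert to polar: |V_total| = 100.8 V, ∠V_total = 140.7°.

V_total = 100.8∠140.7° V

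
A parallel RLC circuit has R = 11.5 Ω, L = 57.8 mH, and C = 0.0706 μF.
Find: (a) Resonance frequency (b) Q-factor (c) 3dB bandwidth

Step 1 — Resonance: ω₀ = 1/√(LC) = 1/√(0.0578·7.06e-08) = 1.565e+04 rad/s.
Step 2 — f₀ = ω₀/(2π) = 2491 Hz.
Step 3 — Parallel Q: Q = R/(ω₀L) = 11.5/(1.565e+04·0.0578) = 0.01271.
Step 4 — Bandwidth: Δω = ω₀/Q = 1.232e+06 rad/s; BW = Δω/(2π) = 1.96e+05 Hz.

(a) f₀ = 2491 Hz  (b) Q = 0.01271  (c) BW = 1.96e+05 Hz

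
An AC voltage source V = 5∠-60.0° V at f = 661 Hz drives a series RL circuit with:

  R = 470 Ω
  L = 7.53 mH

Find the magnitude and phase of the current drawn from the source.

Step 1 — Angular frequency: ω = 2π·f = 2π·661 = 4153 rad/s.
Step 2 — Component impedances:
  R: Z = R = 470 Ω
  L: Z = jωL = j·4153·0.00753 = 0 + j31.27 Ω
Step 3 — Series combination: Z_total = R + L = 470 + j31.27 Ω = 471∠3.8° Ω.
Step 4 — Source phasor: V = 5∠-60.0° V = 2.5 - j4.33 V.
Step 5 — Ohm's law: I = V / Z_total = (2.5 - j4.33) / (470 + j31.27) = 0.004685 - j0.009525 A.
Step 6 — Convert to polar: |I| = 0.01061 A, ∠I = -63.8°.

I = 0.01061∠-63.8° A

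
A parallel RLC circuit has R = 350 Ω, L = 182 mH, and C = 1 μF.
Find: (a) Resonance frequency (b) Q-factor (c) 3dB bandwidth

Step 1 — Resonance: ω₀ = 1/√(LC) = 1/√(0.182·1e-06) = 2344 rad/s.
Step 2 — f₀ = ω₀/(2π) = 373.1 Hz.
Step 3 — Parallel Q: Q = R/(ω₀L) = 350/(2344·0.182) = 0.8204.
Step 4 — Bandwidth: Δω = ω₀/Q = 2857 rad/s; BW = Δω/(2π) = 454.7 Hz.

(a) f₀ = 373.1 Hz  (b) Q = 0.8204  (c) BW = 454.7 Hz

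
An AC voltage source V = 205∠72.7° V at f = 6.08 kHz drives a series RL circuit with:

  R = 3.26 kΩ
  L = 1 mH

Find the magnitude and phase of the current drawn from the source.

Step 1 — Angular frequency: ω = 2π·f = 2π·6080 = 3.82e+04 rad/s.
Step 2 — Component impedances:
  R: Z = R = 3260 Ω
  L: Z = jωL = j·3.82e+04·0.001 = 0 + j38.2 Ω
Step 3 — Series combination: Z_total = R + L = 3260 + j38.2 Ω = 3260∠0.7° Ω.
Step 4 — Source phasor: V = 205∠72.7° V = 60.96 + j195.7 V.
Step 5 — Ohm's law: I = V / Z_total = (60.96 + j195.7) / (3260 + j38.2) = 0.0194 + j0.05981 A.
Step 6 — Convert to polar: |I| = 0.06288 A, ∠I = 72.0°.

I = 0.06288∠72.0° A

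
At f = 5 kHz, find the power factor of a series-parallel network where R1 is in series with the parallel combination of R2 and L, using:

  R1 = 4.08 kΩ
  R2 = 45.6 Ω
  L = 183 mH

Step 1 — Angular frequency: ω = 2π·f = 2π·5000 = 3.142e+04 rad/s.
Step 2 — Component impedances:
  R1: Z = R = 4080 Ω
  R2: Z = R = 45.6 Ω
  L: Z = jωL = j·3.142e+04·0.183 = 0 + j5749 Ω
Step 3 — Parallel branch: R2 || L = 1/(1/R2 + 1/L) = 45.6 + j0.3617 Ω.
Step 4 — Series with R1: Z_total = R1 + (R2 || L) = 4126 + j0.3617 Ω = 4126∠0.0° Ω.
Step 5 — Power factor: PF = cos(φ) = Re(Z)/|Z| = 4126/4126 = 1.
Step 6 — Type: Im(Z) = 0.3617 ⇒ lagging (phase φ = 0.0°).

PF = 1 (lagging, φ = 0.0°)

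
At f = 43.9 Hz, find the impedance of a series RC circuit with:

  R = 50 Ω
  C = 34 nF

Step 1 — Angular frequency: ω = 2π·f = 2π·43.9 = 275.8 rad/s.
Step 2 — Component impedances:
  R: Z = R = 50 Ω
  C: Z = 1/(jωC) = -j/(ω·C) = 0 - j1.066e+05 Ω
Step 3 — Series combination: Z_total = R + C = 50 - j1.066e+05 Ω = 1.066e+05∠-90.0° Ω.

Z = 50 - j1.066e+05 Ω = 1.066e+05∠-90.0° Ω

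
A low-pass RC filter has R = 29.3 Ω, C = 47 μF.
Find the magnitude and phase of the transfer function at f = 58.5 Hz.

Step 1 — Angular frequency: ω = 2π·58.5 = 367.6 rad/s.
Step 2 — Transfer function: H(jω) = 1/(1 + jωRC).
Step 3 — Denominator: 1 + jωRC = 1 + j·367.6·29.3·4.7e-05 = 1 + j0.5062.
Step 4 — H = 0.796 - j0.4029.
Step 5 — Magnitude: |H| = 0.8922 (-1.0 dB); phase: φ = -26.8°.

|H| = 0.8922 (-1.0 dB), φ = -26.8°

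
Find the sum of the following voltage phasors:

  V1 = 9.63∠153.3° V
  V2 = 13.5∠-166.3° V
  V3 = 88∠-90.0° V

Step 1 — Convert each phasor to rectangular form:
  V1 = 9.63·(cos(153.3°) + j·sin(153.3°)) = -8.603 + j4.327 V
  V2 = 13.5·(cos(-166.3°) + j·sin(-166.3°)) = -13.12 - j3.197 V
  V3 = 88·(cos(-90.0°) + j·sin(-90.0°)) = 0 - j88 V
Step 2 — Sum components: V_total = -21.72 - j86.87 V.
Step 3 — Convert to polar: |V_total| = 89.54 V, ∠V_total = -104.0°.

V_total = 89.54∠-104.0° V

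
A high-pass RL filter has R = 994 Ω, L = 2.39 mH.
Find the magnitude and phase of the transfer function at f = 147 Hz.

Step 1 — Angular frequency: ω = 2π·147 = 923.6 rad/s.
Step 2 — Transfer function: H(jω) = jωL/(R + jωL).
Step 3 — Numerator jωL = j·2.207; denominator R + jωL = 994 + j2.207.
Step 4 — H = 4.932e-06 + j0.002221.
Step 5 — Magnitude: |H| = 0.002221 (-53.1 dB); phase: φ = 89.9°.

|H| = 0.002221 (-53.1 dB), φ = 89.9°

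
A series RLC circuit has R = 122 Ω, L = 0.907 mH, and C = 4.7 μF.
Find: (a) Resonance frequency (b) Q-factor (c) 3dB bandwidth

Step 1 — Resonance condition Im(Z)=0 gives ω₀ = 1/√(LC).
Step 2 — ω₀ = 1/√(0.000907·4.7e-06) = 1.532e+04 rad/s.
Step 3 — f₀ = ω₀/(2π) = 2438 Hz.
Step 4 — Series Q: Q = ω₀L/R = 1.532e+04·0.000907/122 = 0.1139.
Step 5 — 3dB bandwidth: Δω = ω₀/Q = 1.345e+05 rad/s; BW = Δω/(2π) = 2.141e+04 Hz.

(a) f₀ = 2438 Hz  (b) Q = 0.1139  (c) BW = 2.141e+04 Hz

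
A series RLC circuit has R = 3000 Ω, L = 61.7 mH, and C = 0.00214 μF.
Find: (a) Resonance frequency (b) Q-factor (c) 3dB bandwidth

Step 1 — Resonance condition Im(Z)=0 gives ω₀ = 1/√(LC).
Step 2 — ω₀ = 1/√(0.0617·2.14e-09) = 8.703e+04 rad/s.
Step 3 — f₀ = ω₀/(2π) = 1.385e+04 Hz.
Step 4 — Series Q: Q = ω₀L/R = 8.703e+04·0.0617/3000 = 1.79.
Step 5 — 3dB bandwidth: Δω = ω₀/Q = 4.862e+04 rad/s; BW = Δω/(2π) = 7738 Hz.

(a) f₀ = 1.385e+04 Hz  (b) Q = 1.79  (c) BW = 7738 Hz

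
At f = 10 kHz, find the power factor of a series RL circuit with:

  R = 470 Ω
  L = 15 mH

Step 1 — Angular frequency: ω = 2π·f = 2π·1e+04 = 6.283e+04 rad/s.
Step 2 — Component impedances:
  R: Z = R = 470 Ω
  L: Z = jωL = j·6.283e+04·0.015 = 0 + j942.5 Ω
Step 3 — Series combination: Z_total = R + L = 470 + j942.5 Ω = 1053∠63.5° Ω.
Step 4 — Power factor: PF = cos(φ) = Re(Z)/|Z| = 470/1053 = 0.4463.
Step 5 — Type: Im(Z) = 942.5 ⇒ lagging (phase φ = 63.5°).

PF = 0.4463 (lagging, φ = 63.5°)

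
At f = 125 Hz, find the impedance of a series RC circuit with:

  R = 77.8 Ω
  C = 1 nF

Step 1 — Angular frequency: ω = 2π·f = 2π·125 = 785.4 rad/s.
Step 2 — Component impedances:
  R: Z = R = 77.8 Ω
  C: Z = 1/(jωC) = -j/(ω·C) = 0 - j1.273e+06 Ω
Step 3 — Series combination: Z_total = R + C = 77.8 - j1.273e+06 Ω = 1.273e+06∠-90.0° Ω.

Z = 77.8 - j1.273e+06 Ω = 1.273e+06∠-90.0° Ω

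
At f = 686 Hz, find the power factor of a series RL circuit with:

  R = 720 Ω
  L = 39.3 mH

Step 1 — Angular frequency: ω = 2π·f = 2π·686 = 4310 rad/s.
Step 2 — Component impedances:
  R: Z = R = 720 Ω
  L: Z = jωL = j·4310·0.0393 = 0 + j169.4 Ω
Step 3 — Series combination: Z_total = R + L = 720 + j169.4 Ω = 739.7∠13.2° Ω.
Step 4 — Power factor: PF = cos(φ) = Re(Z)/|Z| = 720/739.7 = 0.9734.
Step 5 — Type: Im(Z) = 169.4 ⇒ lagging (phase φ = 13.2°).

PF = 0.9734 (lagging, φ = 13.2°)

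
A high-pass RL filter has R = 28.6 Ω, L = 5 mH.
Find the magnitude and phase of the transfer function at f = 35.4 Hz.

Step 1 — Angular frequency: ω = 2π·35.4 = 222.4 rad/s.
Step 2 — Transfer function: H(jω) = jωL/(R + jωL).
Step 3 — Numerator jωL = j·1.112; denominator R + jωL = 28.6 + j1.112.
Step 4 — H = 0.00151 + j0.03883.
Step 5 — Magnitude: |H| = 0.03886 (-28.2 dB); phase: φ = 87.8°.

|H| = 0.03886 (-28.2 dB), φ = 87.8°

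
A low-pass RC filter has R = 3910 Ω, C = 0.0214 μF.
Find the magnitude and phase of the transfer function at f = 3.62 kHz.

Step 1 — Angular frequency: ω = 2π·3620 = 2.275e+04 rad/s.
Step 2 — Transfer function: H(jω) = 1/(1 + jωRC).
Step 3 — Denominator: 1 + jωRC = 1 + j·2.275e+04·3910·2.14e-08 = 1 + j1.903.
Step 4 — H = 0.2164 - j0.4118.
Step 5 — Magnitude: |H| = 0.4651 (-6.6 dB); phase: φ = -62.3°.

|H| = 0.4651 (-6.6 dB), φ = -62.3°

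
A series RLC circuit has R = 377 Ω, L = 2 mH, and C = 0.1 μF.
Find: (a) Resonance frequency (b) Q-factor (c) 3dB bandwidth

Step 1 — Resonance: ω₀ = 1/√(LC) = 1/√(0.002·1e-07) = 7.071e+04 rad/s.
Step 2 — f₀ = ω₀/(2π) = 1.125e+04 Hz.
Step 3 — Series Q: Q = ω₀L/R = 7.071e+04·0.002/377 = 0.3751.
Step 4 — Bandwidth: Δω = ω₀/Q = 1.885e+05 rad/s; BW = Δω/(2π) = 3e+04 Hz.

(a) f₀ = 1.125e+04 Hz  (b) Q = 0.3751  (c) BW = 3e+04 Hz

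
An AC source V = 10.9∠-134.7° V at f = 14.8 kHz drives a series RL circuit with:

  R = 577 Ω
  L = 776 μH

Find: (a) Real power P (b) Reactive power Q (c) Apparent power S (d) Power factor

Step 1 — Angular frequency: ω = 2π·f = 2π·1.48e+04 = 9.299e+04 rad/s.
Step 2 — Component impedances:
  R: Z = R = 577 Ω
  L: Z = jωL = j·9.299e+04·0.000776 = 0 + j72.16 Ω
Step 3 — Series combination: Z_total = R + L = 577 + j72.16 Ω = 581.5∠7.1° Ω.
Step 4 — Source phasor: V = 10.9∠-134.7° V = -7.667 - j7.748 V.
Step 5 — Current: I = V / Z = -0.01474 - j0.01158 A = 0.01874∠-141.8° A.
Step 6 — Complex power: S = V·I* = 0.2027 + j0.02536 VA.
Step 7 — Real power: P = Re(S) = 0.2027 W.
Step 8 — Reactive power: Q = Im(S) = 0.02536 VAR.
Step 9 — Apparent power: |S| = 0.2043 VA.
Step 10 — Power factor: PF = P/|S| = 0.9923 (lagging).

(a) P = 0.2027 W  (b) Q = 0.02536 VAR  (c) S = 0.2043 VA  (d) PF = 0.9923 (lagging)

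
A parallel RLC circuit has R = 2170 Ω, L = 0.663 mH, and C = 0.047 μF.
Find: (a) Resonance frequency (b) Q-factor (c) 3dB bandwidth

Step 1 — Resonance: ω₀ = 1/√(LC) = 1/√(0.000663·4.7e-08) = 1.791e+05 rad/s.
Step 2 — f₀ = ω₀/(2π) = 2.851e+04 Hz.
Step 3 — Parallel Q: Q = R/(ω₀L) = 2170/(1.791e+05·0.000663) = 18.27.
Step 4 — Bandwidth: Δω = ω₀/Q = 9805 rad/s; BW = Δω/(2π) = 1560 Hz.

(a) f₀ = 2.851e+04 Hz  (b) Q = 18.27  (c) BW = 1560 Hz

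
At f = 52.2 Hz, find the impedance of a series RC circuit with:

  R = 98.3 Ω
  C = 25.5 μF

Step 1 — Angular frequency: ω = 2π·f = 2π·52.2 = 328 rad/s.
Step 2 — Component impedances:
  R: Z = R = 98.3 Ω
  C: Z = 1/(jωC) = -j/(ω·C) = 0 - j119.6 Ω
Step 3 — Series combination: Z_total = R + C = 98.3 - j119.6 Ω = 154.8∠-50.6° Ω.

Z = 98.3 - j119.6 Ω = 154.8∠-50.6° Ω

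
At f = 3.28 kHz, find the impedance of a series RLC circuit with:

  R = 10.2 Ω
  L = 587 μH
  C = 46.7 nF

Step 1 — Angular frequency: ω = 2π·f = 2π·3280 = 2.061e+04 rad/s.
Step 2 — Component impedances:
  R: Z = R = 10.2 Ω
  L: Z = jωL = j·2.061e+04·0.000587 = 0 + j12.1 Ω
  C: Z = 1/(jωC) = -j/(ω·C) = 0 - j1039 Ω
Step 3 — Series combination: Z_total = R + L + C = 10.2 - j1027 Ω = 1027∠-89.4° Ω.

Z = 10.2 - j1027 Ω = 1027∠-89.4° Ω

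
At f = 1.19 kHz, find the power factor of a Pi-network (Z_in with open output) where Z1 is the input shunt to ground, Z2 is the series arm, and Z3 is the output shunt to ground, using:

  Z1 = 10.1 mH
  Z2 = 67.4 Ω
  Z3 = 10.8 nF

Step 1 — Angular frequency: ω = 2π·f = 2π·1190 = 7477 rad/s.
Step 2 — Component impedances:
  Z1: Z = jωL = j·7477·0.0101 = 0 + j75.52 Ω
  Z2: Z = R = 67.4 Ω
  Z3: Z = 1/(jωC) = -j/(ω·C) = 0 - j1.238e+04 Ω
Step 3 — With open output, the series arm Z2 and the output shunt Z3 appear in series to ground: Z2 + Z3 = 67.4 - j1.238e+04 Ω.
Step 4 — Parallel with input shunt Z1: Z_in = Z1 || (Z2 + Z3) = 0.002537 + j75.98 Ω = 75.98∠90.0° Ω.
Step 5 — Power factor: PF = cos(φ) = Re(Z)/|Z| = 0.002537/75.98 = 3.339e-05.
Step 6 — Type: Im(Z) = 75.98 ⇒ lagging (phase φ = 90.0°).

PF = 3.339e-05 (lagging, φ = 90.0°)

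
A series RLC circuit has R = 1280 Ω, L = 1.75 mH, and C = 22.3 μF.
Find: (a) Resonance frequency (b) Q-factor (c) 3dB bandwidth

Step 1 — Resonance: ω₀ = 1/√(LC) = 1/√(0.00175·2.23e-05) = 5062 rad/s.
Step 2 — f₀ = ω₀/(2π) = 805.7 Hz.
Step 3 — Series Q: Q = ω₀L/R = 5062·0.00175/1280 = 0.006921.
Step 4 — Bandwidth: Δω = ω₀/Q = 7.314e+05 rad/s; BW = Δω/(2π) = 1.164e+05 Hz.

(a) f₀ = 805.7 Hz  (b) Q = 0.006921  (c) BW = 1.164e+05 Hz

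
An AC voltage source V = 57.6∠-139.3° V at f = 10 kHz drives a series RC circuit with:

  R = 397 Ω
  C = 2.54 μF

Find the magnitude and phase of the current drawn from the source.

Step 1 — Angular frequency: ω = 2π·f = 2π·1e+04 = 6.283e+04 rad/s.
Step 2 — Component impedances:
  R: Z = R = 397 Ω
  C: Z = 1/(jωC) = -j/(ω·C) = 0 - j6.266 Ω
Step 3 — Series combination: Z_total = R + C = 397 - j6.266 Ω = 397∠-0.9° Ω.
Step 4 — Source phasor: V = 57.6∠-139.3° V = -43.67 - j37.56 V.
Step 5 — Ohm's law: I = V / Z_total = (-43.67 - j37.56) / (397 - j6.266) = -0.1085 - j0.09632 A.
Step 6 — Convert to polar: |I| = 0.1451 A, ∠I = -138.4°.

I = 0.1451∠-138.4° A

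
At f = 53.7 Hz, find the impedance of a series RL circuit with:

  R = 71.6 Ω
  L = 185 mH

Step 1 — Angular frequency: ω = 2π·f = 2π·53.7 = 337.4 rad/s.
Step 2 — Component impedances:
  R: Z = R = 71.6 Ω
  L: Z = jωL = j·337.4·0.185 = 0 + j62.42 Ω
Step 3 — Series combination: Z_total = R + L = 71.6 + j62.42 Ω = 94.99∠41.1° Ω.

Z = 71.6 + j62.42 Ω = 94.99∠41.1° Ω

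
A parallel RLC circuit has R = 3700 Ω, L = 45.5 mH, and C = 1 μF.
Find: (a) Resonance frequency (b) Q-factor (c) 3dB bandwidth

Step 1 — Resonance: ω₀ = 1/√(LC) = 1/√(0.0455·1e-06) = 4688 rad/s.
Step 2 — f₀ = ω₀/(2π) = 746.1 Hz.
Step 3 — Parallel Q: Q = R/(ω₀L) = 3700/(4688·0.0455) = 17.35.
Step 4 — Bandwidth: Δω = ω₀/Q = 270.3 rad/s; BW = Δω/(2π) = 43.01 Hz.

(a) f₀ = 746.1 Hz  (b) Q = 17.35  (c) BW = 43.01 Hz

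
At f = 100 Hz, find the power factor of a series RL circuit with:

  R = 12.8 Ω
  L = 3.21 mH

Step 1 — Angular frequency: ω = 2π·f = 2π·100 = 628.3 rad/s.
Step 2 — Component impedances:
  R: Z = R = 12.8 Ω
  L: Z = jωL = j·628.3·0.00321 = 0 + j2.017 Ω
Step 3 — Series combination: Z_total = R + L = 12.8 + j2.017 Ω = 12.96∠9.0° Ω.
Step 4 — Power factor: PF = cos(φ) = Re(Z)/|Z| = 12.8/12.958 = 0.9878.
Step 5 — Type: Im(Z) = 2.017 ⇒ lagging (phase φ = 9.0°).

PF = 0.9878 (lagging, φ = 9.0°)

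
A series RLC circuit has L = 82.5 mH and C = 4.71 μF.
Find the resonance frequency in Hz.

Step 1 — Resonance condition Im(Z)=0 gives ω₀ = 1/√(LC).
Step 2 — ω₀ = 1/√(0.0825·4.71e-06) = 1604 rad/s.
Step 3 — f₀ = ω₀/(2π) = 255.3 Hz.

f₀ = 255.3 Hz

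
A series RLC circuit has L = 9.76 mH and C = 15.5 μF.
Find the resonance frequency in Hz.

Step 1 — Resonance condition Im(Z)=0 gives ω₀ = 1/√(LC).
Step 2 — ω₀ = 1/√(0.00976·1.55e-05) = 2571 rad/s.
Step 3 — f₀ = ω₀/(2π) = 409.2 Hz.

f₀ = 409.2 Hz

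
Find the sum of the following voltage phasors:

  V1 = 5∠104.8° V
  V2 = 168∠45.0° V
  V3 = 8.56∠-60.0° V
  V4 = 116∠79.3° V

Step 1 — Convert each phasor to rectangular form:
  V1 = 5·(cos(104.8°) + j·sin(104.8°)) = -1.277 + j4.834 V
  V2 = 168·(cos(45.0°) + j·sin(45.0°)) = 118.8 + j118.8 V
  V3 = 8.56·(cos(-60.0°) + j·sin(-60.0°)) = 4.28 - j7.413 V
  V4 = 116·(cos(79.3°) + j·sin(79.3°)) = 21.54 + j114 V
Step 2 — Sum components: V_total = 143.3 + j230.2 V.
Step 3 — Convert to polar: |V_total| = 271.2 V, ∠V_total = 58.1°.

V_total = 271.2∠58.1° V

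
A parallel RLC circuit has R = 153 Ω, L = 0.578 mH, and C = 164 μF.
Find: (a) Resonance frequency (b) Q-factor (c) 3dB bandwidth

Step 1 — Resonance: ω₀ = 1/√(LC) = 1/√(0.000578·0.000164) = 3248 rad/s.
Step 2 — f₀ = ω₀/(2π) = 516.9 Hz.
Step 3 — Parallel Q: Q = R/(ω₀L) = 153/(3248·0.000578) = 81.5.
Step 4 — Bandwidth: Δω = ω₀/Q = 39.85 rad/s; BW = Δω/(2π) = 6.343 Hz.

(a) f₀ = 516.9 Hz  (b) Q = 81.5  (c) BW = 6.343 Hz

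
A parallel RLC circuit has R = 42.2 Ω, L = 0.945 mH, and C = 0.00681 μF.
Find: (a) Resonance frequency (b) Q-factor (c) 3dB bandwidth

Step 1 — Resonance: ω₀ = 1/√(LC) = 1/√(0.000945·6.81e-09) = 3.942e+05 rad/s.
Step 2 — f₀ = ω₀/(2π) = 6.274e+04 Hz.
Step 3 — Parallel Q: Q = R/(ω₀L) = 42.2/(3.942e+05·0.000945) = 0.1133.
Step 4 — Bandwidth: Δω = ω₀/Q = 3.48e+06 rad/s; BW = Δω/(2π) = 5.538e+05 Hz.

(a) f₀ = 6.274e+04 Hz  (b) Q = 0.1133  (c) BW = 5.538e+05 Hz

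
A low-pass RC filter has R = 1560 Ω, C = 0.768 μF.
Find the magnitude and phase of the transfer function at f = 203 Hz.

Step 1 — Angular frequency: ω = 2π·203 = 1275 rad/s.
Step 2 — Transfer function: H(jω) = 1/(1 + jωRC).
Step 3 — Denominator: 1 + jωRC = 1 + j·1275·1560·7.68e-07 = 1 + j1.528.
Step 4 — H = 0.2998 - j0.4582.
Step 5 — Magnitude: |H| = 0.5476 (-5.2 dB); phase: φ = -56.8°.

|H| = 0.5476 (-5.2 dB), φ = -56.8°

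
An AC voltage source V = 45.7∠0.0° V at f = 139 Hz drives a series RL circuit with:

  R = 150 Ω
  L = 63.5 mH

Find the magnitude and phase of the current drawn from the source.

Step 1 — Angular frequency: ω = 2π·f = 2π·139 = 873.4 rad/s.
Step 2 — Component impedances:
  R: Z = R = 150 Ω
  L: Z = jωL = j·873.4·0.0635 = 0 + j55.46 Ω
Step 3 — Series combination: Z_total = R + L = 150 + j55.46 Ω = 159.9∠20.3° Ω.
Step 4 — Source phasor: V = 45.7∠0.0° V = 45.7 V.
Step 5 — Ohm's law: I = V / Z_total = (45.7) / (150 + j55.46) = 0.268 - j0.0991 A.
Step 6 — Convert to polar: |I| = 0.2858 A, ∠I = -20.3°.

I = 0.2858∠-20.3° A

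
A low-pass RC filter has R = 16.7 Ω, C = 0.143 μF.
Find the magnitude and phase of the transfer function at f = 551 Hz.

Step 1 — Angular frequency: ω = 2π·551 = 3462 rad/s.
Step 2 — Transfer function: H(jω) = 1/(1 + jωRC).
Step 3 — Denominator: 1 + jωRC = 1 + j·3462·16.7·1.43e-07 = 1 + j0.008268.
Step 4 — H = 0.9999 - j0.008267.
Step 5 — Magnitude: |H| = 1 (-0.0 dB); phase: φ = -0.5°.

|H| = 1 (-0.0 dB), φ = -0.5°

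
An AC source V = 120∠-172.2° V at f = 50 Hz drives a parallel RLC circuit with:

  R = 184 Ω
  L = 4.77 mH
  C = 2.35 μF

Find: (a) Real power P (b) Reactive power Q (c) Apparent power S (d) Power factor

Step 1 — Angular frequency: ω = 2π·f = 2π·50 = 314.2 rad/s.
Step 2 — Component impedances:
  R: Z = R = 184 Ω
  L: Z = jωL = j·314.2·0.00477 = 0 + j1.499 Ω
  C: Z = 1/(jωC) = -j/(ω·C) = 0 - j1355 Ω
Step 3 — Parallel combination: 1/Z_total = 1/R + 1/L + 1/C; Z_total = 0.01223 + j1.5 Ω = 1.5∠89.5° Ω.
Step 4 — Source phasor: V = 120∠-172.2° V = -118.9 - j16.29 V.
Step 5 — Current: I = V / Z = -11.5 + j79.16 A = 79.99∠98.3° A.
Step 6 — Complex power: S = V·I* = 78.26 + j9599 VA.
Step 7 — Real power: P = Re(S) = 78.26 W.
Step 8 — Reactive power: Q = Im(S) = 9599 VAR.
Step 9 — Apparent power: |S| = 9599 VA.
Step 10 — Power factor: PF = P/|S| = 0.008153 (lagging).

(a) P = 78.26 W  (b) Q = 9599 VAR  (c) S = 9599 VA  (d) PF = 0.008153 (lagging)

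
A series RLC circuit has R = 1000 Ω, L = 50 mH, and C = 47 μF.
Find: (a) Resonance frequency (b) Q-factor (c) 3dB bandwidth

Step 1 — Resonance condition Im(Z)=0 gives ω₀ = 1/√(LC).
Step 2 — ω₀ = 1/√(0.05·4.7e-05) = 652.3 rad/s.
Step 3 — f₀ = ω₀/(2π) = 103.8 Hz.
Step 4 — Series Q: Q = ω₀L/R = 652.3·0.05/1000 = 0.03262.
Step 5 — 3dB bandwidth: Δω = ω₀/Q = 2e+04 rad/s; BW = Δω/(2π) = 3183 Hz.

(a) f₀ = 103.8 Hz  (b) Q = 0.03262  (c) BW = 3183 Hz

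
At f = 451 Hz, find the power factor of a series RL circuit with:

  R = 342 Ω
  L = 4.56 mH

Step 1 — Angular frequency: ω = 2π·f = 2π·451 = 2834 rad/s.
Step 2 — Component impedances:
  R: Z = R = 342 Ω
  L: Z = jωL = j·2834·0.00456 = 0 + j12.92 Ω
Step 3 — Series combination: Z_total = R + L = 342 + j12.92 Ω = 342.2∠2.2° Ω.
Step 4 — Power factor: PF = cos(φ) = Re(Z)/|Z| = 342/342.24 = 0.9993.
Step 5 — Type: Im(Z) = 12.92 ⇒ lagging (phase φ = 2.2°).

PF = 0.9993 (lagging, φ = 2.2°)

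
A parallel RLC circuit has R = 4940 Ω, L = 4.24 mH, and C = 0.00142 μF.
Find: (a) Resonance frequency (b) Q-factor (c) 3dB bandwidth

Step 1 — Resonance: ω₀ = 1/√(LC) = 1/√(0.00424·1.42e-09) = 4.075e+05 rad/s.
Step 2 — f₀ = ω₀/(2π) = 6.486e+04 Hz.
Step 3 — Parallel Q: Q = R/(ω₀L) = 4940/(4.075e+05·0.00424) = 2.859.
Step 4 — Bandwidth: Δω = ω₀/Q = 1.426e+05 rad/s; BW = Δω/(2π) = 2.269e+04 Hz.

(a) f₀ = 6.486e+04 Hz  (b) Q = 2.859  (c) BW = 2.269e+04 Hz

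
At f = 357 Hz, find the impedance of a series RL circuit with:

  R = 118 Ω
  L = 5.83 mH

Step 1 — Angular frequency: ω = 2π·f = 2π·357 = 2243 rad/s.
Step 2 — Component impedances:
  R: Z = R = 118 Ω
  L: Z = jωL = j·2243·0.00583 = 0 + j13.08 Ω
Step 3 — Series combination: Z_total = R + L = 118 + j13.08 Ω = 118.7∠6.3° Ω.

Z = 118 + j13.08 Ω = 118.7∠6.3° Ω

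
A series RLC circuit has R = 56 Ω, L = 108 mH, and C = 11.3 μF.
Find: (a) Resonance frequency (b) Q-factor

Step 1 — Resonance condition Im(Z)=0 gives ω₀ = 1/√(LC).
Step 2 — ω₀ = 1/√(0.108·1.13e-05) = 905.2 rad/s.
Step 3 — f₀ = ω₀/(2π) = 144.1 Hz.
Step 4 — Series Q: Q = ω₀L/R = 905.2·0.108/56 = 1.746.

(a) f₀ = 144.1 Hz  (b) Q = 1.746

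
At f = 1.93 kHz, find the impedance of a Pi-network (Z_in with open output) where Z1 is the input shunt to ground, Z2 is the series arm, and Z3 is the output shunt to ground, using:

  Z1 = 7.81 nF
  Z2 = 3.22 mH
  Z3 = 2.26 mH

Step 1 — Angular frequency: ω = 2π·f = 2π·1930 = 1.213e+04 rad/s.
Step 2 — Component impedances:
  Z1: Z = 1/(jωC) = -j/(ω·C) = 0 - j1.056e+04 Ω
  Z2: Z = jωL = j·1.213e+04·0.00322 = 0 + j39.05 Ω
  Z3: Z = jωL = j·1.213e+04·0.00226 = 0 + j27.41 Ω
Step 3 — With open output, the series arm Z2 and the output shunt Z3 appear in series to ground: Z2 + Z3 = 0 + j66.45 Ω.
Step 4 — Parallel with input shunt Z1: Z_in = Z1 || (Z2 + Z3) = 0 + j66.87 Ω = 66.87∠90.0° Ω.

Z = 0 + j66.87 Ω = 66.87∠90.0° Ω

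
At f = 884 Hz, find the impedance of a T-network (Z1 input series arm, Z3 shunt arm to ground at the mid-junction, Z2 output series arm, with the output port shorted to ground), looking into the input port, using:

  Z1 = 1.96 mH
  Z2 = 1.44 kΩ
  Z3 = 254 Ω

Step 1 — Angular frequency: ω = 2π·f = 2π·884 = 5554 rad/s.
Step 2 — Component impedances:
  Z1: Z = jωL = j·5554·0.00196 = 0 + j10.89 Ω
  Z2: Z = R = 1440 Ω
  Z3: Z = R = 254 Ω
Step 3 — With the output port shorted to ground, the output series arm Z2 runs from the junction to ground; the shunt arm Z3 also runs from the junction to ground. They appear in parallel: Z3 || Z2 = 215.9 Ω.
Step 4 — Series with input arm Z1: Z_in = Z1 + (Z3 || Z2) = 215.9 + j10.89 Ω = 216.2∠2.9° Ω.

Z = 215.9 + j10.89 Ω = 216.2∠2.9° Ω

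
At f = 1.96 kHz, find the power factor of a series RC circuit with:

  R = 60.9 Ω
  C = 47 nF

Step 1 — Angular frequency: ω = 2π·f = 2π·1960 = 1.232e+04 rad/s.
Step 2 — Component impedances:
  R: Z = R = 60.9 Ω
  C: Z = 1/(jωC) = -j/(ω·C) = 0 - j1728 Ω
Step 3 — Series combination: Z_total = R + C = 60.9 - j1728 Ω = 1729∠-88.0° Ω.
Step 4 — Power factor: PF = cos(φ) = Re(Z)/|Z| = 60.9/1728.8 = 0.03523.
Step 5 — Type: Im(Z) = -1728 ⇒ leading (phase φ = -88.0°).

PF = 0.03523 (leading, φ = -88.0°)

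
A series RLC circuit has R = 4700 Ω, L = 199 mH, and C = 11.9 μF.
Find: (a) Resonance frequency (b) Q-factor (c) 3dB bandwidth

Step 1 — Resonance: ω₀ = 1/√(LC) = 1/√(0.199·1.19e-05) = 649.8 rad/s.
Step 2 — f₀ = ω₀/(2π) = 103.4 Hz.
Step 3 — Series Q: Q = ω₀L/R = 649.8·0.199/4700 = 0.02751.
Step 4 — Bandwidth: Δω = ω₀/Q = 2.362e+04 rad/s; BW = Δω/(2π) = 3759 Hz.

(a) f₀ = 103.4 Hz  (b) Q = 0.02751  (c) BW = 3759 Hz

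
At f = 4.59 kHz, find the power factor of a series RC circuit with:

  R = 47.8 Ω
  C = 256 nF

Step 1 — Angular frequency: ω = 2π·f = 2π·4590 = 2.884e+04 rad/s.
Step 2 — Component impedances:
  R: Z = R = 47.8 Ω
  C: Z = 1/(jωC) = -j/(ω·C) = 0 - j135.4 Ω
Step 3 — Series combination: Z_total = R + C = 47.8 - j135.4 Ω = 143.6∠-70.6° Ω.
Step 4 — Power factor: PF = cos(φ) = Re(Z)/|Z| = 47.8/143.63 = 0.3328.
Step 5 — Type: Im(Z) = -135.4 ⇒ leading (phase φ = -70.6°).

PF = 0.3328 (leading, φ = -70.6°)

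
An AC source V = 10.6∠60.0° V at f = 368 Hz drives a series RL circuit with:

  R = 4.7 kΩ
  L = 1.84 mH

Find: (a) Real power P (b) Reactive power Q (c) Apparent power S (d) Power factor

Step 1 — Angular frequency: ω = 2π·f = 2π·368 = 2312 rad/s.
Step 2 — Component impedances:
  R: Z = R = 4700 Ω
  L: Z = jωL = j·2312·0.00184 = 0 + j4.254 Ω
Step 3 — Series combination: Z_total = R + L = 4700 + j4.254 Ω = 4700∠0.1° Ω.
Step 4 — Source phasor: V = 10.6∠60.0° V = 5.3 + j9.18 V.
Step 5 — Current: I = V / Z = 0.001129 + j0.001952 A = 0.002255∠59.9° A.
Step 6 — Complex power: S = V·I* = 0.02391 + j2.164e-05 VA.
Step 7 — Real power: P = Re(S) = 0.02391 W.
Step 8 — Reactive power: Q = Im(S) = 2.164e-05 VAR.
Step 9 — Apparent power: |S| = 0.02391 VA.
Step 10 — Power factor: PF = P/|S| = 1 (lagging).

(a) P = 0.02391 W  (b) Q = 2.164e-05 VAR  (c) S = 0.02391 VA  (d) PF = 1 (lagging)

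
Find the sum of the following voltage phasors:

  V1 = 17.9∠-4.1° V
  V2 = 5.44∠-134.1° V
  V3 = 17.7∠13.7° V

Step 1 — Convert each phasor to rectangular form:
  V1 = 17.9·(cos(-4.1°) + j·sin(-4.1°)) = 17.85 - j1.28 V
  V2 = 5.44·(cos(-134.1°) + j·sin(-134.1°)) = -3.786 - j3.907 V
  V3 = 17.7·(cos(13.7°) + j·sin(13.7°)) = 17.2 + j4.192 V
Step 2 — Sum components: V_total = 31.26 - j0.9944 V.
Step 3 — Convert to polar: |V_total| = 31.28 V, ∠V_total = -1.8°.

V_total = 31.28∠-1.8° V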